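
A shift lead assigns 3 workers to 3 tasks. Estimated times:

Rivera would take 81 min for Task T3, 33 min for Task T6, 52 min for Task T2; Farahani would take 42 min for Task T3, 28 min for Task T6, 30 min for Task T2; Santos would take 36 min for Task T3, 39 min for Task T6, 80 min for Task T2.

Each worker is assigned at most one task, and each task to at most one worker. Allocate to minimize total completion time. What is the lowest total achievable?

This is the linear assignment problem.
Optimal: Rivera→Task T6 (33 min), Farahani→Task T2 (30 min), Santos→Task T3 (36 min) — total 33+30+36 = 99 min.
Min-entry greedy (repeatedly take the single cheapest remaining cell) gives 116 min, worse by 17.
Swapping Farahani↔Rivera (Farahani→Task T6 28 min, Rivera→Task T2 52 min) adds 17.

Min total: 99 min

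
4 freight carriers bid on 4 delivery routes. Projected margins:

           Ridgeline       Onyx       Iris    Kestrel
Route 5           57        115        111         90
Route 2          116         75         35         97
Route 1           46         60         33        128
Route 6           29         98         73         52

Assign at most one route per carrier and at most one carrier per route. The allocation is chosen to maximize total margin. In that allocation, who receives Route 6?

Optimal: Ridgeline→Route 2 ($116k), Onyx→Route 6 ($98k), Iris→Route 5 ($111k), Kestrel→Route 1 ($128k) — total 116+98+111+128 = $453k.
Column-greedy (each route in turn goes to its best remaining carrier) gives $432k, worse by 21.
Onyx's own top route is Route 5 ($115k), but forcing Onyx→Route 5 and reassigning the rest optimally gives only $432k — worse by 21.

Onyx receives Route 6.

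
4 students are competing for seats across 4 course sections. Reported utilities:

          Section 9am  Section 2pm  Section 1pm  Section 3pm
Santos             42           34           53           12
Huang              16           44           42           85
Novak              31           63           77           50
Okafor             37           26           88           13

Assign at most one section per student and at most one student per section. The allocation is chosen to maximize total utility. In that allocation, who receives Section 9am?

This is a one-to-one assignment (maximum-weight bipartite matching).
Optimal: Santos→Section 9am (42 points), Huang→Section 3pm (85 points), Novak→Section 2pm (63 points), Okafor→Section 1pm (88 points) — total 42+85+63+88 = 278 points.
Row-greedy (each student in turn takes its best remaining section) gives 238 points, worse by 40.
Next-best assignment: Santos→Section 2pm, Huang→Section 3pm, Novak→Section 9am, Okafor→Section 1pm = 238 points.
No other one-to-one assignment exceeds 278 points.
Santos's own top section is Section 1pm (53 points), but forcing Santos→Section 1pm and reassigning the rest optimally gives only 238 points — worse by 40.

Santos receives Section 9am.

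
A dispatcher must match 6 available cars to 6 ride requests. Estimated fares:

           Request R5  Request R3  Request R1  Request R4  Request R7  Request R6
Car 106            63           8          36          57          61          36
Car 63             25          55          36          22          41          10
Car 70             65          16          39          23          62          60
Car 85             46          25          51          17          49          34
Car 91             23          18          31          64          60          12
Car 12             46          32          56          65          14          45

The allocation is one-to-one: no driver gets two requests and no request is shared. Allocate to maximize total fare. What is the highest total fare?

Optimal: Car 106→Request R5 ($63), Car 63→Request R3 ($55), Car 70→Request R6 ($60), Car 85→Request R1 ($51), Car 91→Request R7 ($60), Car 12→Request R4 ($65) — total 63+55+60+51+60+65 = $354.
Max-entry greedy (repeatedly take the single best remaining cell) gives $309, worse by 45.

Maximum total: $354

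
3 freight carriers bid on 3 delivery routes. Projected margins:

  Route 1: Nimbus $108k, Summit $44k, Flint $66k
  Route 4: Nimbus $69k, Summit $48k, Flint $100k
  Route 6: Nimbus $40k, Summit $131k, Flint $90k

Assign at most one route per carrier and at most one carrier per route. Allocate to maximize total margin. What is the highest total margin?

Maximum total: $339k

Optimal: Nimbus→Route 1 ($108k), Summit→Route 6 ($131k), Flint→Route 4 ($100k) — total 108+131+100 = $339k.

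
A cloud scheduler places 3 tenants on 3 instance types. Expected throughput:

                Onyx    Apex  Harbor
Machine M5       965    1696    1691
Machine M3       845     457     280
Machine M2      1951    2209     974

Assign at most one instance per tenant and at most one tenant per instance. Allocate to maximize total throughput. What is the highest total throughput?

Maximum total: 4745 ops/s

Optimal: Onyx→Machine M3 (845 ops/s), Apex→Machine M2 (2209 ops/s), Harbor→Machine M5 (1691 ops/s) — total 845+2209+1691 = 4745 ops/s.
Row-greedy (each tenant in turn takes its best remaining instance) gives 3927 ops/s, worse by 818.
Next-best assignment: Onyx→Machine M2, Apex→Machine M3, Harbor→Machine M5 = 4099 ops/s.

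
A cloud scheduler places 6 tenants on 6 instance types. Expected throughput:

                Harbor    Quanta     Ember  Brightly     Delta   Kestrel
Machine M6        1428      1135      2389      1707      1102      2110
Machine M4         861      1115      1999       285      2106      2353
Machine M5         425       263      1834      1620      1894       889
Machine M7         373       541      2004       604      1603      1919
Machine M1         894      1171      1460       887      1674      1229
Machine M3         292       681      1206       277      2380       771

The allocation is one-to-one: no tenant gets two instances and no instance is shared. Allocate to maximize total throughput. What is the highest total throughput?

Optimal: Harbor→Machine M6 (1428 ops/s), Quanta→Machine M1 (1171 ops/s), Ember→Machine M7 (2004 ops/s), Brightly→Machine M5 (1620 ops/s), Delta→Machine M3 (2380 ops/s), Kestrel→Machine M4 (2353 ops/s) — total 1428+1171+2004+1620+2380+2353 = 10956 ops/s.
Column-greedy (each instance in turn goes to its best remaining tenant) gives 8703 ops/s, worse by 2253.
Next-best assignment: Harbor→Machine M6, Quanta→Machine M1, Ember→Machine M4, Brightly→Machine M5, Delta→Machine M3, Kestrel→Machine M7 = 10517 ops/s.
Swapping Harbor↔Ember (Harbor→Machine M7 373 ops/s, Ember→Machine M6 2389 ops/s) loses 670.
Checked against all permutations: 10956 ops/s is optimal.

Max total: 10956 ops/s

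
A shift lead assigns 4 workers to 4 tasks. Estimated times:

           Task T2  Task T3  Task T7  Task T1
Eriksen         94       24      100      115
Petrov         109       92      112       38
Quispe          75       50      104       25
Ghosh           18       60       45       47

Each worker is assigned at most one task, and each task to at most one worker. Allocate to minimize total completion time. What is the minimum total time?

Min total: 179 min

Optimal: Eriksen→Task T3 (24 min), Petrov→Task T7 (112 min), Quispe→Task T1 (25 min), Ghosh→Task T2 (18 min) — total 24+112+25+18 = 179 min.
Column-greedy (each task in turn goes to its cheapest remaining worker) gives 184 min, worse by 5.
Next-best assignment: Eriksen→Task T3, Petrov→Task T1, Quispe→Task T2, Ghosh→Task T7 = 182 min.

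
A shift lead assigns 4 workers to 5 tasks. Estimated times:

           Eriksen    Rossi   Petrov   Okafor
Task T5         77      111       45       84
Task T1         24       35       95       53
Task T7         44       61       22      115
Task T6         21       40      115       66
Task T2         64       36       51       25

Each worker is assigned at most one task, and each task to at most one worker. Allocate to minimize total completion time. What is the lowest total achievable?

Minimum total: 103 min

This is the linear assignment problem.
Optimal: Eriksen→Task T6 (21 min), Rossi→Task T1 (35 min), Petrov→Task T7 (22 min), Okafor→Task T2 (25 min) — total 21+35+22+25 = 103 min.
Column-greedy (each task in turn goes to its cheapest remaining worker) gives 196 min, worse by 93.
Swapping Okafor↔Eriksen (Okafor→Task T6 66 min, Eriksen→Task T2 64 min) adds 84.
Every other assignment is strictly worse.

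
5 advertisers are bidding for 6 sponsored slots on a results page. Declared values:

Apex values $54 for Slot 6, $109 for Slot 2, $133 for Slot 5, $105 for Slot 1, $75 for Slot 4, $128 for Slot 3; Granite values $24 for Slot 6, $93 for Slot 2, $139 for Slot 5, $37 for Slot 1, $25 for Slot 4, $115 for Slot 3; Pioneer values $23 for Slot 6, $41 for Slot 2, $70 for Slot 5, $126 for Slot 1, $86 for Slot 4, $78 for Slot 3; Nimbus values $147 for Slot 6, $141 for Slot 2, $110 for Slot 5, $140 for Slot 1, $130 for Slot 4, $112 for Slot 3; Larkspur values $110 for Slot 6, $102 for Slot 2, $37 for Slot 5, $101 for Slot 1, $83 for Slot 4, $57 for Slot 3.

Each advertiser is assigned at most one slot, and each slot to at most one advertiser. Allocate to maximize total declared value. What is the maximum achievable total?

Max total: $644

Treat this as an assignment problem: match each advertiser to one slot.
Optimal: Apex→Slot 3 ($128), Granite→Slot 5 ($139), Pioneer→Slot 1 ($126), Nimbus→Slot 2 ($141), Larkspur→Slot 6 ($110) — total 128+139+126+141+110 = $644.
Next-best assignment: Apex→Slot 3, Granite→Slot 5, Pioneer→Slot 1, Nimbus→Slot 6, Larkspur→Slot 2 = $642.
Swapping Pioneer↔Larkspur (Pioneer→Slot 6 $23, Larkspur→Slot 1 $101) loses 112.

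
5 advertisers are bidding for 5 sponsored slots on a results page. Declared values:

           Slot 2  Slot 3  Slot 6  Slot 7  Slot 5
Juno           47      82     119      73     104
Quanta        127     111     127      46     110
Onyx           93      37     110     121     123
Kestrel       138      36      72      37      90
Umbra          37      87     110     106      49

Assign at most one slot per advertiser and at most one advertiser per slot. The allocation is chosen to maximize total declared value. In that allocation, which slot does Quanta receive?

Quanta receives Slot 3.

Treat this as an assignment problem: match each advertiser to one slot.
Optimal: Juno→Slot 6 ($119), Quanta→Slot 3 ($111), Onyx→Slot 5 ($123), Kestrel→Slot 2 ($138), Umbra→Slot 7 ($106) — total 119+111+123+138+106 = $597.
Max-entry greedy (repeatedly take the single best remaining cell) gives $576, worse by 21.
Next-best assignment: Juno→Slot 5, Quanta→Slot 3, Onyx→Slot 7, Kestrel→Slot 2, Umbra→Slot 6 = $584.
Swapping Kestrel↔Quanta (Kestrel→Slot 3 $36, Quanta→Slot 2 $127) loses 86.
Quanta's own top slot is Slot 2 ($127), but forcing Quanta→Slot 2 and reassigning the rest optimally gives only $544 — worse by 53.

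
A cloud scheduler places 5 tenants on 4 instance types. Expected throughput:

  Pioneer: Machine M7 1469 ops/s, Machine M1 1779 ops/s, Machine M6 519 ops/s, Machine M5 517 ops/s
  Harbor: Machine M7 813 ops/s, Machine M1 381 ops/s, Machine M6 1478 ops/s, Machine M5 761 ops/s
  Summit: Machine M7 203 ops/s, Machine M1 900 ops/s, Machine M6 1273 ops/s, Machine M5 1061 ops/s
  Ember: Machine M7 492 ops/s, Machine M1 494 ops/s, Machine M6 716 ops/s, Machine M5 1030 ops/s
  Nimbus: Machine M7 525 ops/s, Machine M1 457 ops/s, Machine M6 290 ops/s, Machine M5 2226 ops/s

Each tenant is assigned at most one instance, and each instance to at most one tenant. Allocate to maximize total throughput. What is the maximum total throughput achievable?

Max total: 6091 ops/s

This is a one-to-one assignment (maximum-weight bipartite matching).
Optimal: Harbor→Machine M7 (813 ops/s), Pioneer→Machine M1 (1779 ops/s), Summit→Machine M6 (1273 ops/s), Nimbus→Machine M5 (2226 ops/s) — total 813+1779+1273+2226 = 6091 ops/s.
Max-entry greedy (repeatedly take the single best remaining cell) gives 5975 ops/s, worse by 116.
Swapping Nimbus↔Summit (Nimbus→Machine M6 290 ops/s, Summit→Machine M5 1061 ops/s) loses 2148.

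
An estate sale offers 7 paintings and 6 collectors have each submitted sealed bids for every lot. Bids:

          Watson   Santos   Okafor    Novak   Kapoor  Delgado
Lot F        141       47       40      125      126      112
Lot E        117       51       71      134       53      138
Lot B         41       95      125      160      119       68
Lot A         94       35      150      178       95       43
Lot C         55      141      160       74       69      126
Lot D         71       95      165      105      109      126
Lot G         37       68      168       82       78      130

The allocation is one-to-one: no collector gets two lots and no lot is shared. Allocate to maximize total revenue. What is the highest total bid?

Max total: $885

Optimal: Watson→Lot F ($141), Santos→Lot C ($141), Okafor→Lot G ($168), Novak→Lot A ($178), Kapoor→Lot B ($119), Delgado→Lot E ($138) — total 141+141+168+178+119+138 = $885.
Column-greedy (each lot in turn goes to its best remaining collector) gives $839, worse by 46.
Next-best assignment: Watson→Lot F, Santos→Lot C, Okafor→Lot D, Novak→Lot A, Kapoor→Lot B, Delgado→Lot E = $882.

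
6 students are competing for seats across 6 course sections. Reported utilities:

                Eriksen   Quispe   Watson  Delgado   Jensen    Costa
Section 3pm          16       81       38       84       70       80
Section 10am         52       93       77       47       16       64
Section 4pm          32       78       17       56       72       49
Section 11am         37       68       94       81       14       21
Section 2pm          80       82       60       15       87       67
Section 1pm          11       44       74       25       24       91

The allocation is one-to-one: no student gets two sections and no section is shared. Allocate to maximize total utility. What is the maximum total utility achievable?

Max total: 514 points

This is the linear assignment problem.
Optimal: Eriksen→Section 2pm (80 points), Quispe→Section 10am (93 points), Watson→Section 11am (94 points), Delgado→Section 3pm (84 points), Jensen→Section 4pm (72 points), Costa→Section 1pm (91 points) — total 80+93+94+84+72+91 = 514 points.
Max-entry greedy (repeatedly take the single best remaining cell) gives 481 points, worse by 33.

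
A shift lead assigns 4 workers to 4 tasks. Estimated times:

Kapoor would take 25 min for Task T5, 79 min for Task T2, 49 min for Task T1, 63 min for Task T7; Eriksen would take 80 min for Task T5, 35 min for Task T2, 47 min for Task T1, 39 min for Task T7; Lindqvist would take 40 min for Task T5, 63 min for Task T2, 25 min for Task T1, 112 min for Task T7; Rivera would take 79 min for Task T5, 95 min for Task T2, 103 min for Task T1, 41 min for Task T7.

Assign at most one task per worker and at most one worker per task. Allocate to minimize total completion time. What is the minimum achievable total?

Optimal: Kapoor→Task T5 (25 min), Eriksen→Task T2 (35 min), Lindqvist→Task T1 (25 min), Rivera→Task T7 (41 min) — total 25+35+25+41 = 126 min.

Min total: 126 min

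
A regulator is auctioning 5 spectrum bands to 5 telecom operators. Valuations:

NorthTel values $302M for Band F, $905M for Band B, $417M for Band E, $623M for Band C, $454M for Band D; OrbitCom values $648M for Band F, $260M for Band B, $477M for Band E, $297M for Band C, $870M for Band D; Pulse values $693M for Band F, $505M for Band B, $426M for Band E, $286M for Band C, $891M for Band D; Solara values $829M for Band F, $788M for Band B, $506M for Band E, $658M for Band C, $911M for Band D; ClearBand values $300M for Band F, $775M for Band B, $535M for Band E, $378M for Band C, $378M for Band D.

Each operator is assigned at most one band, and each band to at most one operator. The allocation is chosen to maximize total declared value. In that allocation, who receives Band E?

ClearBand receives Band E.

Optimal: NorthTel→Band B ($905M), OrbitCom→Band D ($870M), Pulse→Band F ($693M), Solara→Band C ($658M), ClearBand→Band E ($535M) — total 905+870+693+658+535 = $3661M.
Max-entry greedy (repeatedly take the single best remaining cell) gives $3341M, worse by 320.
Swapping NorthTel↔Pulse (NorthTel→Band F $302M, Pulse→Band B $505M) loses 791.
No other one-to-one assignment exceeds $3661M.
ClearBand's own top band is Band B ($775M), but forcing ClearBand→Band B and reassigning the rest optimally gives only $3595M — worse by 66.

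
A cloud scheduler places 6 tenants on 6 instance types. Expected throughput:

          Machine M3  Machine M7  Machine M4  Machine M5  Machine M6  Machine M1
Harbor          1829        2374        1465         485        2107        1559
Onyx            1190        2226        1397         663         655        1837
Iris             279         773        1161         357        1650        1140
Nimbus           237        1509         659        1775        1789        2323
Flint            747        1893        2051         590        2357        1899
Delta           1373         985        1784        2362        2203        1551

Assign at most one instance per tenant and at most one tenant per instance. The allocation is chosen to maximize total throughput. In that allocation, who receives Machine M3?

Harbor receives Machine M3.

Optimal: Harbor→Machine M3 (1829 ops/s), Onyx→Machine M7 (2226 ops/s), Iris→Machine M6 (1650 ops/s), Nimbus→Machine M1 (2323 ops/s), Flint→Machine M4 (2051 ops/s), Delta→Machine M5 (2362 ops/s) — total 1829+2226+1650+2323+2051+2362 = 12441 ops/s.
Max-entry greedy (repeatedly take the single best remaining cell) gives 11092 ops/s, worse by 1349.
Swapping Nimbus↔Iris (Nimbus→Machine M6 1789 ops/s, Iris→Machine M1 1140 ops/s) loses 1044.
Harbor's own top instance is Machine M7 (2374 ops/s), but forcing Harbor→Machine M7 and reassigning the rest optimally gives only 11950 ops/s — worse by 491.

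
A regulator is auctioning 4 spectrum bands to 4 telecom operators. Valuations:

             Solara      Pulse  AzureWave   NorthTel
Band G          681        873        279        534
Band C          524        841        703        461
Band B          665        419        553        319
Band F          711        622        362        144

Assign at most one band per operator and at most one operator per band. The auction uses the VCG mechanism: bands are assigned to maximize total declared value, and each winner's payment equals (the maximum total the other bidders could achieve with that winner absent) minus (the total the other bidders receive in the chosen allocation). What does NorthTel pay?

Efficient allocation: Solara→Band F ($711M), Pulse→Band C ($841M), AzureWave→Band B ($553M), NorthTel→Band G ($534M); total welfare W = $2639M.
NorthTel receives Band G at value $534M, so the others get W − 534 = $2105M.
Without NorthTel: best allocation of the remaining 3 bidders over all 4 bands is Solara→Band F ($711M), Pulse→Band G ($873M), AzureWave→Band C ($703M), total $2287M.
VCG payment = (others' best without NorthTel) − (others' welfare with NorthTel) = 2287 − 2105 = $182M.

NorthTel pays $182M.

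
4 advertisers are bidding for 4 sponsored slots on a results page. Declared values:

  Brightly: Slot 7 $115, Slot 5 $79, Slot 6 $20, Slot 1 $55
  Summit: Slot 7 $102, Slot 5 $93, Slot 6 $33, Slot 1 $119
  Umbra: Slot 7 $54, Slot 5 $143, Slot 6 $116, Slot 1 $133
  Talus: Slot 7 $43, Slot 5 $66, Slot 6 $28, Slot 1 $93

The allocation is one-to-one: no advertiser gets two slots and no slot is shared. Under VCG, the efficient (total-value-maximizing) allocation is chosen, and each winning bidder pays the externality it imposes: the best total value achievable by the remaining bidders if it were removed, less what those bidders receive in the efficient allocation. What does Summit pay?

Efficient allocation: Brightly→Slot 7 ($115), Summit→Slot 5 ($93), Umbra→Slot 6 ($116), Talus→Slot 1 ($93); total welfare W = $417.
Summit receives Slot 5 at value $93, so the others get W − 93 = $324.
Without Summit: best allocation of the remaining 3 bidders over all 4 slots is Brightly→Slot 7 ($115), Umbra→Slot 5 ($143), Talus→Slot 1 ($93), total $351.
VCG payment = (others' best without Summit) − (others' welfare with Summit) = 351 − 324 = $27.

Summit pays $27.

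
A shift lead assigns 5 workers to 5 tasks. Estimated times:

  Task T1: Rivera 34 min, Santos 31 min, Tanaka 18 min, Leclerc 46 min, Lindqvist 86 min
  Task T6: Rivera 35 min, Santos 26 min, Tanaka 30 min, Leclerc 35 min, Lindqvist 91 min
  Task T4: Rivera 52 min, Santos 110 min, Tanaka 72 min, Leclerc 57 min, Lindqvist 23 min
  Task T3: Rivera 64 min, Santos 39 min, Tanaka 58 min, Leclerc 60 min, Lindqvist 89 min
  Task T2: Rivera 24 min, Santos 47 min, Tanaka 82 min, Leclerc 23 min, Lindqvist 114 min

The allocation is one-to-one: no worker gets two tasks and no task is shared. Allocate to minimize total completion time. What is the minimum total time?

Optimal: Rivera→Task T6 (35 min), Santos→Task T3 (39 min), Tanaka→Task T1 (18 min), Leclerc→Task T2 (23 min), Lindqvist→Task T4 (23 min) — total 35+39+18+23+23 = 138 min.
Column-greedy (each task in turn goes to its cheapest remaining worker) gives 151 min, worse by 13.

Minimum total: 138 min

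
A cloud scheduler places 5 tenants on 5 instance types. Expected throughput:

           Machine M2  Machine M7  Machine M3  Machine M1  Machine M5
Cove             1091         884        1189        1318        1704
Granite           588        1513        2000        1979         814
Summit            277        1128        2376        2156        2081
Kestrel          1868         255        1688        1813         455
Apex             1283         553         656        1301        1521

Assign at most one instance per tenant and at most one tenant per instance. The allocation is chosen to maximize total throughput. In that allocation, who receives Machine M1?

Apex receives Machine M1.

Treat this as an assignment problem: match each tenant to one instance.
Optimal: Cove→Machine M5 (1704 ops/s), Granite→Machine M7 (1513 ops/s), Summit→Machine M3 (2376 ops/s), Kestrel→Machine M2 (1868 ops/s), Apex→Machine M1 (1301 ops/s) — total 1704+1513+2376+1868+1301 = 8762 ops/s.
Row-greedy (each tenant in turn takes its best remaining instance) gives 8281 ops/s, worse by 481.
Next-best assignment: Cove→Machine M5, Granite→Machine M7, Summit→Machine M3, Kestrel→Machine M1, Apex→Machine M2 = 8689 ops/s.
Swapping Kestrel↔Cove (Kestrel→Machine M5 455 ops/s, Cove→Machine M2 1091 ops/s) loses 2026.
Checked against all permutations: 8762 ops/s is optimal.
Apex's own top instance is Machine M5 (1521 ops/s), but forcing Apex→Machine M5 and reassigning the rest optimally gives only 8628 ops/s — worse by 134.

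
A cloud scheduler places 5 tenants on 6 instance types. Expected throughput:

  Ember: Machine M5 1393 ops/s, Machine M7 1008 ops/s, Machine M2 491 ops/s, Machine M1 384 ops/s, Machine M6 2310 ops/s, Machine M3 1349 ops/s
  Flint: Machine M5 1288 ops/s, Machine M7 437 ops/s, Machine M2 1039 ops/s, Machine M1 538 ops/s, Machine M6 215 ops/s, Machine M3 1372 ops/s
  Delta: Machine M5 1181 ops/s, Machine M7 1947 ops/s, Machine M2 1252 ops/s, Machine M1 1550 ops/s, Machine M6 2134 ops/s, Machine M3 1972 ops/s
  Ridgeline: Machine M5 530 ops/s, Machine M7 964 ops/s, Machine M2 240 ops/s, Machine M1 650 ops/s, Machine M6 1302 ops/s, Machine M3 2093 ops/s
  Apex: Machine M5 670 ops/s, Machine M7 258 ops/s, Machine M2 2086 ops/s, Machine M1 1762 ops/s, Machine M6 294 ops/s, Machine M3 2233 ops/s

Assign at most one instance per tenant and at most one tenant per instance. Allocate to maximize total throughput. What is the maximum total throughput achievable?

Optimal: Ember→Machine M6 (2310 ops/s), Flint→Machine M5 (1288 ops/s), Delta→Machine M7 (1947 ops/s), Ridgeline→Machine M3 (2093 ops/s), Apex→Machine M2 (2086 ops/s) — total 2310+1288+1947+2093+2086 = 9724 ops/s.
Max-entry greedy (repeatedly take the single best remaining cell) gives 8428 ops/s, worse by 1296.
Next-best assignment: Ember→Machine M6, Flint→Machine M5, Delta→Machine M7, Ridgeline→Machine M3, Apex→Machine M1 = 9400 ops/s.
Swapping Ember↔Flint (Ember→Machine M5 1393 ops/s, Flint→Machine M6 215 ops/s) loses 1990.

Maximum total: 9724 ops/s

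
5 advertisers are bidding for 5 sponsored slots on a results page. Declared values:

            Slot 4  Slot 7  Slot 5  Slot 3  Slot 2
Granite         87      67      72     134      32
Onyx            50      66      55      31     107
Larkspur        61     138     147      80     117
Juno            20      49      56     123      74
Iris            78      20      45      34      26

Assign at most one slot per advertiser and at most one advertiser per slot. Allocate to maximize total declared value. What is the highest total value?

Optimal: Granite→Slot 7 ($67), Onyx→Slot 2 ($107), Larkspur→Slot 5 ($147), Juno→Slot 3 ($123), Iris→Slot 4 ($78) — total 67+107+147+123+78 = $522.
Column-greedy (each slot in turn goes to its best remaining advertiser) gives $422, worse by 100.
Next-best assignment: Granite→Slot 5, Onyx→Slot 2, Larkspur→Slot 7, Juno→Slot 3, Iris→Slot 4 = $518.

Max total: $522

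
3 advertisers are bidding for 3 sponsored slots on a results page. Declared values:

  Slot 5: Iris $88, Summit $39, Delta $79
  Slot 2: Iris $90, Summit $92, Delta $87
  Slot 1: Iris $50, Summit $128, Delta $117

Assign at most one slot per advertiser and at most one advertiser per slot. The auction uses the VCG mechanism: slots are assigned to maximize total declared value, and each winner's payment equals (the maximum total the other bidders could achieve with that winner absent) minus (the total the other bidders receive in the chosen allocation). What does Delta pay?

Efficient allocation: Iris→Slot 5 ($88), Summit→Slot 1 ($128), Delta→Slot 2 ($87); total welfare W = $303.
Delta receives Slot 2 at value $87, so the others get W − 87 = $216.
Without Delta: best allocation of the remaining 2 bidders over all 3 slots is Iris→Slot 2 ($90), Summit→Slot 1 ($128), total $218.
VCG payment = (others' best without Delta) − (others' welfare with Delta) = 218 − 216 = $2.

Delta pays $2.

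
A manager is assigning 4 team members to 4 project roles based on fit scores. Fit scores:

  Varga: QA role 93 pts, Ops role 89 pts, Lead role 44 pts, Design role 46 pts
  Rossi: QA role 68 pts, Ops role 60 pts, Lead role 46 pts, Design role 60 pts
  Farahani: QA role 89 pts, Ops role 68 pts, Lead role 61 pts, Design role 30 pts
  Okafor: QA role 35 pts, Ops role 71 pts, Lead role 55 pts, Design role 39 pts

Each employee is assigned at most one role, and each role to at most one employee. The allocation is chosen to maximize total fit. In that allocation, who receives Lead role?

Optimal: Varga→Ops role (89 pts), Rossi→Design role (60 pts), Farahani→QA role (89 pts), Okafor→Lead role (55 pts) — total 89+60+89+55 = 293 pts.
Column-greedy (each role in turn goes to its best remaining employee) gives 285 pts, worse by 8.
Next-best assignment: Varga→QA role, Rossi→Design role, Farahani→Lead role, Okafor→Ops role = 285 pts.
Okafor's own top role is Ops role (71 pts), but forcing Okafor→Ops role and reassigning the rest optimally gives only 285 pts — worse by 8.

Okafor receives Lead role.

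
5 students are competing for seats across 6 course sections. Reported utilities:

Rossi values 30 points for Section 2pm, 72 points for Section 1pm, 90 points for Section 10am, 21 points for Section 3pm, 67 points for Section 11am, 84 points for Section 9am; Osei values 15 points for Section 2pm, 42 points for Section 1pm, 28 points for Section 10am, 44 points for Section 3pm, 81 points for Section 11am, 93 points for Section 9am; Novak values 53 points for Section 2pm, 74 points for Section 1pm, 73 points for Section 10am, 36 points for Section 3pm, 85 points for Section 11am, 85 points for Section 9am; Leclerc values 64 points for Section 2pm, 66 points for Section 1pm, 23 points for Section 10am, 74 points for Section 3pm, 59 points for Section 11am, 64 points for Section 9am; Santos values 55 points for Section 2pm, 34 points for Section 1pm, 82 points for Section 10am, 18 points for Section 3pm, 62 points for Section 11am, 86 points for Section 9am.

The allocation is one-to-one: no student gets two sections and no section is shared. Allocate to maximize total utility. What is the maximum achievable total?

Optimal: Rossi→Section 1pm (72 points), Osei→Section 9am (93 points), Novak→Section 11am (85 points), Leclerc→Section 3pm (74 points), Santos→Section 10am (82 points) — total 72+93+85+74+82 = 406 points.
Row-greedy (each student in turn takes its best remaining section) gives 397 points, worse by 9.
Next-best assignment: Rossi→Section 10am, Osei→Section 11am, Novak→Section 1pm, Leclerc→Section 3pm, Santos→Section 9am = 405 points.

Maximum total: 406 points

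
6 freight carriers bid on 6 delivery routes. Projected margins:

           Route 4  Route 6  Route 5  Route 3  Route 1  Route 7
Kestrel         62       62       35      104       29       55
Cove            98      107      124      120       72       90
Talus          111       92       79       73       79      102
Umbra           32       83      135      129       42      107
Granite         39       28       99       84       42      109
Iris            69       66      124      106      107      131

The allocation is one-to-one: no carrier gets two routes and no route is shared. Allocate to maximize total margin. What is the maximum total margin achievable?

Maximum total: $673k

Optimal: Kestrel→Route 3 ($104k), Cove→Route 6 ($107k), Talus→Route 4 ($111k), Umbra→Route 5 ($135k), Granite→Route 7 ($109k), Iris→Route 1 ($107k) — total 104+107+111+135+109+107 = $673k.
Max-entry greedy (repeatedly take the single best remaining cell) gives $601k, worse by 72.
No other one-to-one assignment exceeds $673k.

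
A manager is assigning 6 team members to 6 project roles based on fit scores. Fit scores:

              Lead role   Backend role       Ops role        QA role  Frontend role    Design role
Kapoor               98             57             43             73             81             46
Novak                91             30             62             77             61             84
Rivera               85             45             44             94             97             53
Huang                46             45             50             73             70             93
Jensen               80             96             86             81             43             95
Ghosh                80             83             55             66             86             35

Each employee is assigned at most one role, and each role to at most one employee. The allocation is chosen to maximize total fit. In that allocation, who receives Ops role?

Optimal: Kapoor→Lead role (98 pts), Novak→QA role (77 pts), Rivera→Frontend role (97 pts), Huang→Design role (93 pts), Jensen→Ops role (86 pts), Ghosh→Backend role (83 pts) — total 98+77+97+93+86+83 = 534 pts.
Max-entry greedy (repeatedly take the single best remaining cell) gives 516 pts, worse by 18.
Next-best assignment: Kapoor→Lead role, Novak→Ops role, Rivera→QA role, Huang→Design role, Jensen→Backend role, Ghosh→Frontend role = 529 pts.
Jensen's own top role is Backend role (96 pts), but forcing Jensen→Backend role and reassigning the rest optimally gives only 529 pts — worse by 5.

Jensen receives Ops role.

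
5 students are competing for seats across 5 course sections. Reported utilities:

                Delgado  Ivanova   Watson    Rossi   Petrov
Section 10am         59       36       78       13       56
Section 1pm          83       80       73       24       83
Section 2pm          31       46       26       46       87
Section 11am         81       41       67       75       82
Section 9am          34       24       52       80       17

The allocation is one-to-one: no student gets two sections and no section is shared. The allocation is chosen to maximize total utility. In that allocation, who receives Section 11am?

This is the linear assignment problem.
Optimal: Delgado→Section 11am (81 points), Ivanova→Section 1pm (80 points), Watson→Section 10am (78 points), Rossi→Section 9am (80 points), Petrov→Section 2pm (87 points) — total 81+80+78+80+87 = 406 points.
Max-entry greedy (repeatedly take the single best remaining cell) gives 369 points, worse by 37.
Delgado's own top section is Section 1pm (83 points), but forcing Delgado→Section 1pm and reassigning the rest optimally gives only 369 points — worse by 37.

Delgado receives Section 11am.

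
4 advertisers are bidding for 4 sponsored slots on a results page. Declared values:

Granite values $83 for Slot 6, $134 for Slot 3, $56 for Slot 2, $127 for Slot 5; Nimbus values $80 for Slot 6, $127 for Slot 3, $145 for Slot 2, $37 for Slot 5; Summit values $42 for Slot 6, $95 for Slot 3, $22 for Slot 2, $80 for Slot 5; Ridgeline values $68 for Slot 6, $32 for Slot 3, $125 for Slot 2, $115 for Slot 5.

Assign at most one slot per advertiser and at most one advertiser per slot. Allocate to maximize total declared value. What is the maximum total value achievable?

Max total: $438

Optimal: Granite→Slot 6 ($83), Nimbus→Slot 2 ($145), Summit→Slot 3 ($95), Ridgeline→Slot 5 ($115) — total 83+145+95+115 = $438.
Next-best assignment: Granite→Slot 3, Nimbus→Slot 2, Summit→Slot 6, Ridgeline→Slot 5 = $436.
Swapping Granite↔Summit (Granite→Slot 3 $134, Summit→Slot 6 $42) loses 2.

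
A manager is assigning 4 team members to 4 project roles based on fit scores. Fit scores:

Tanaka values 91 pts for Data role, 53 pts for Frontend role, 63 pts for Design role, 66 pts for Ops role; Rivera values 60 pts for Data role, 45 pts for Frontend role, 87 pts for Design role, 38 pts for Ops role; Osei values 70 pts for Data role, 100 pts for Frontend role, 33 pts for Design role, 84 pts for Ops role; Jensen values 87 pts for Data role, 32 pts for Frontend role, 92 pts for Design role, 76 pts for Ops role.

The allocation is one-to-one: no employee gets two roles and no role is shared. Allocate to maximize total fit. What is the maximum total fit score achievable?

Maximum total: 354 pts

Optimal: Tanaka→Data role (91 pts), Rivera→Design role (87 pts), Osei→Frontend role (100 pts), Jensen→Ops role (76 pts) — total 91+87+100+76 = 354 pts.
Max-entry greedy (repeatedly take the single best remaining cell) gives 321 pts, worse by 33.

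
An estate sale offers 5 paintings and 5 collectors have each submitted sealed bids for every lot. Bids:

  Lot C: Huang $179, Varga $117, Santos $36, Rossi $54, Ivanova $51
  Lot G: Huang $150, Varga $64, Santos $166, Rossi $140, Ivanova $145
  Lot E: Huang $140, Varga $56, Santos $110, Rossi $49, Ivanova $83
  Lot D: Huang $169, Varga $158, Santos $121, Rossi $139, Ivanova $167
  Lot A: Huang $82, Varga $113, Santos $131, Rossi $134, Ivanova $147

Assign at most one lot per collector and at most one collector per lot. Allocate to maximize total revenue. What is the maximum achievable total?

Max total: $734

Treat this as an assignment problem: match each collector to one lot.
Optimal: Huang→Lot C ($179), Varga→Lot D ($158), Santos→Lot E ($110), Rossi→Lot G ($140), Ivanova→Lot A ($147) — total 179+158+110+140+147 = $734.
Max-entry greedy (repeatedly take the single best remaining cell) gives $702, worse by 32.
Next-best assignment: Huang→Lot C, Varga→Lot D, Santos→Lot E, Rossi→Lot A, Ivanova→Lot G = $726.
Swapping Rossi↔Santos (Rossi→Lot E $49, Santos→Lot G $166) loses 35.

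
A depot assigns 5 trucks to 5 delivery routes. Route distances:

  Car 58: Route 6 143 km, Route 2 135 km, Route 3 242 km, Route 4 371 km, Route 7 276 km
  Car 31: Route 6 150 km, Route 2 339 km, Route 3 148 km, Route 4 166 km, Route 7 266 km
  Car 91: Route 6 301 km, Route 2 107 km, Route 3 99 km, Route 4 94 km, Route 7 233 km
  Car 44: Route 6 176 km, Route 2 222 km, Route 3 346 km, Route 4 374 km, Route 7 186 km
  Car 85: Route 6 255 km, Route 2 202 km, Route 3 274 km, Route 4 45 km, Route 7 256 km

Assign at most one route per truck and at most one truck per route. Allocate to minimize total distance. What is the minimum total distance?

Treat this as an assignment problem: match each truck to one route.
Optimal: Car 58→Route 2 (135 km), Car 31→Route 6 (150 km), Car 91→Route 3 (99 km), Car 44→Route 7 (186 km), Car 85→Route 4 (45 km) — total 135+150+99+186+45 = 615 km.
Checked against all permutations: 615 km is optimal.

Min total: 615 km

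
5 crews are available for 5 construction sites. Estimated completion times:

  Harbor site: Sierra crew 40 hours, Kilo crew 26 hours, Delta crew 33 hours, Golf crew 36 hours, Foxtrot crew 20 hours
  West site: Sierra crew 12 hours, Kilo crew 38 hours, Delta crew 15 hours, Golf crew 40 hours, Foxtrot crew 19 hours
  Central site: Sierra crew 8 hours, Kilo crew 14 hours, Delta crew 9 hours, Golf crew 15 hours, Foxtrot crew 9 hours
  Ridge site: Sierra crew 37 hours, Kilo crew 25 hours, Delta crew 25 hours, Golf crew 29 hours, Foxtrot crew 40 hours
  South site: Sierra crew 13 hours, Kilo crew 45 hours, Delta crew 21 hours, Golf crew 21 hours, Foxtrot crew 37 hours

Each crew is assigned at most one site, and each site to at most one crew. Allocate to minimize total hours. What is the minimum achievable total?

Optimal: Sierra crew→West site (12 hours), Kilo crew→Ridge site (25 hours), Delta crew→Central site (9 hours), Golf crew→South site (21 hours), Foxtrot crew→Harbor site (20 hours) — total 12+25+9+21+20 = 87 hours.
Row-greedy (each crew in turn takes its cheapest remaining site) gives 89 hours, worse by 2.
Checked against all permutations: 87 hours is optimal.

Min total: 87 hours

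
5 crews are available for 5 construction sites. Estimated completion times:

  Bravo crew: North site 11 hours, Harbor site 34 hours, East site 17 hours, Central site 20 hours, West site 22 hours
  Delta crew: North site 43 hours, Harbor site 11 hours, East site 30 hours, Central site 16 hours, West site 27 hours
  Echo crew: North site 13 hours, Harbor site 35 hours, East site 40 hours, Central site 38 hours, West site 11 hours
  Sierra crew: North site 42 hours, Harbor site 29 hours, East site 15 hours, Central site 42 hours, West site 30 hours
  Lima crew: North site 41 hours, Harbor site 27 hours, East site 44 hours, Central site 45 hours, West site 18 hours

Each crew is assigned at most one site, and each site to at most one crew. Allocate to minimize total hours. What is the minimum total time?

Minimum total: 77 hours

Optimal: Bravo crew→Central site (20 hours), Delta crew→Harbor site (11 hours), Echo crew→North site (13 hours), Sierra crew→East site (15 hours), Lima crew→West site (18 hours) — total 20+11+13+15+18 = 77 hours.
Min-entry greedy (repeatedly take the single cheapest remaining cell) gives 93 hours, worse by 16.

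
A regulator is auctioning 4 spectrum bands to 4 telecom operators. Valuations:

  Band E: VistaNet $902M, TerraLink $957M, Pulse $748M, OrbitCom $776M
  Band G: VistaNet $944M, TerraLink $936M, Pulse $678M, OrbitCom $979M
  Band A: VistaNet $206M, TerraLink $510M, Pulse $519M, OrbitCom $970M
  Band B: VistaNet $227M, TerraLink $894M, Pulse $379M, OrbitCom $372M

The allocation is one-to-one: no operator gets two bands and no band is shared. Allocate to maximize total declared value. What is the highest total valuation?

Max total: $3556M

Optimal: VistaNet→Band G ($944M), TerraLink→Band B ($894M), Pulse→Band E ($748M), OrbitCom→Band A ($970M) — total 944+894+748+970 = $3556M.
Column-greedy (each band in turn goes to its best remaining operator) gives $2682M, worse by 874.
Next-best assignment: VistaNet→Band E, TerraLink→Band B, Pulse→Band G, OrbitCom→Band A = $3444M.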